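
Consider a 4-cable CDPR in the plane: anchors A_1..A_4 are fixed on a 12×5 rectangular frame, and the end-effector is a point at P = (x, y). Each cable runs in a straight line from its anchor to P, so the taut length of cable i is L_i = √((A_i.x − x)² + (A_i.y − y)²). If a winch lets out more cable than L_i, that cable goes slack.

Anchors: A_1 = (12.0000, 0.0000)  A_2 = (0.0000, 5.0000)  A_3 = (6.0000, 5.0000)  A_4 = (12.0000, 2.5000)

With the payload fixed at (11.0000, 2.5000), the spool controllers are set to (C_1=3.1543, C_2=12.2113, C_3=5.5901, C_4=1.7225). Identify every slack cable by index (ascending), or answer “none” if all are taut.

1, 2, 4

cable 1: √((1.0000)²+(-2.5000)²)=2.6926, C_1=3.1543: slack
cable 2: √((-11.0000)²+(2.5000)²)=11.2805, C_2=12.2113: slack
cable 3: √((-5.0000)²+(2.5000)²)=5.5902, C_3=5.5901: taut
cable 4: √((1.0000)²+(0.0000)²)=1.0000, C_4=1.7225: slack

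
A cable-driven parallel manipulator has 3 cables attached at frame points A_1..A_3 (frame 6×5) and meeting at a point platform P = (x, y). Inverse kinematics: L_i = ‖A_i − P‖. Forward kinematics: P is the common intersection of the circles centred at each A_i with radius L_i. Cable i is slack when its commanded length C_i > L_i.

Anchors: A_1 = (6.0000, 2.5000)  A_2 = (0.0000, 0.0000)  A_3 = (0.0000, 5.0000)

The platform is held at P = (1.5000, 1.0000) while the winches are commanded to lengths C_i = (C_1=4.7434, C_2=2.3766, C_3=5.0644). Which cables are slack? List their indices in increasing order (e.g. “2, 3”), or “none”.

cable 1: √((4.5000)²+(1.5000)²)=4.7434, C_1=4.7434: taut
cable 2: √((-1.5000)²+(-1.0000)²)=1.8028, C_2=2.3766: slack
cable 3: √((-1.5000)²+(4.0000)²)=4.2720, C_3=5.0644: slack

2, 3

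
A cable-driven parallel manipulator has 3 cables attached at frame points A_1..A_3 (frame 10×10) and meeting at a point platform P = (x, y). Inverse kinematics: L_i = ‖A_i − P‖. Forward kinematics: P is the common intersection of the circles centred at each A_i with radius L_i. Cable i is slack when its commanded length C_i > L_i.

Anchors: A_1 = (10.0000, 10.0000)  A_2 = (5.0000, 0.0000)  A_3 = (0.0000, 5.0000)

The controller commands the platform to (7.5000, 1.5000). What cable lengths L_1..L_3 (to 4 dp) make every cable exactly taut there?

(8.8600, 2.9155, 8.2765)

L_1: Δ = A_1−P = (2.5000, 8.5000) → ‖Δ‖ = √78.5000 = 8.8600
L_2: Δ = A_2−P = (-2.5000, -1.5000) → ‖Δ‖ = √8.5000 = 2.9155
L_3: Δ = A_3−P = (-7.5000, 3.5000) → ‖Δ‖ = √68.5000 = 8.2765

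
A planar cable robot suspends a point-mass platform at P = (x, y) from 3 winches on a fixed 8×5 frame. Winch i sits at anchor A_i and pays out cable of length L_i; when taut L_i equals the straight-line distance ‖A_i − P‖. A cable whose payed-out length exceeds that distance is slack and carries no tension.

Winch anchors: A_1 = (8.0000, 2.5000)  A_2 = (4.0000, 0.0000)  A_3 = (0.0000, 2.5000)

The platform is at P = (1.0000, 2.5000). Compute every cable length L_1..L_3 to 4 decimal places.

(7.0000, 3.9051, 1.0000)

L_1: Δ = A_1−P = (7.0000, 0.0000) → ‖Δ‖ = √49.0000 = 7.0000
L_2: Δ = A_2−P = (3.0000, -2.5000) → ‖Δ‖ = √15.2500 = 3.9051
L_3: Δ = A_3−P = (-1.0000, 0.0000) → ‖Δ‖ = √1.0000 = 1.0000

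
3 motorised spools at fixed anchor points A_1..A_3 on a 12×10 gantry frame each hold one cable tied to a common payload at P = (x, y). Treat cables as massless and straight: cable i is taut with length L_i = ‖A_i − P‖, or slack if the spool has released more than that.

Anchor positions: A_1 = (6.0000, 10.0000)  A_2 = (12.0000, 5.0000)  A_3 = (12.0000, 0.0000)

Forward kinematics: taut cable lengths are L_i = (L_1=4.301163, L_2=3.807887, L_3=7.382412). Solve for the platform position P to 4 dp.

(8.5000, 6.5000)

expand ‖A_i−P‖²=L_i² and subtract eq 1 (c_i ≔ ‖A_i‖²−L_i²)
c_1 = 36.0000+100.0000−18.5000 = 117.5000
eq1−eq2 → [-12.0000  10.0000]·P = -37.0000
eq1−eq3 → [-12.0000  20.0000]·P = 28.0000
2×2 solve → P = (8.5000, 6.5000)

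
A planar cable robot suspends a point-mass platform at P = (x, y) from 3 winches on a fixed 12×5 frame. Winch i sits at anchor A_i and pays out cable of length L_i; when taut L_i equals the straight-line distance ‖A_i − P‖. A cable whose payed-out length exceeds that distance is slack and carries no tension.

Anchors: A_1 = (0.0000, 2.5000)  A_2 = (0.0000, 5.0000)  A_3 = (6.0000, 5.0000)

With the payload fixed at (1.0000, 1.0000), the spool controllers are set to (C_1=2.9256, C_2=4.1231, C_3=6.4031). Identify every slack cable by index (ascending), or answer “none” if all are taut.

cable 1: L_1 = ‖A_1−P‖ = 1.8028;  C_1 = 2.9256 → slack
cable 2: L_2 = ‖A_2−P‖ = 4.1231;  C_2 = 4.1231 → taut
cable 3: L_3 = ‖A_3−P‖ = 6.4031;  C_3 = 6.4031 → taut

1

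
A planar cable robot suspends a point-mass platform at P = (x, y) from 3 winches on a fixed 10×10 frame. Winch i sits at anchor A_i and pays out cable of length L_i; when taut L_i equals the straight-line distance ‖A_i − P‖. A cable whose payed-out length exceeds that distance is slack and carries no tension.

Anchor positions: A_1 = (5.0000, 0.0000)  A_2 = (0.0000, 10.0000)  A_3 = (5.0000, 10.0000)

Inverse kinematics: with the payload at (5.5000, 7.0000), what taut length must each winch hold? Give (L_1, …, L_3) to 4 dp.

(7.0178, 6.2650, 3.0414)

cable 1: Δx=-0.5000, Δy=-7.0000; L_1 = √(Δx²+Δy²) = 7.0178
cable 2: Δx=-5.5000, Δy=3.0000; L_2 = √(Δx²+Δy²) = 6.2650
cable 3: Δx=-0.5000, Δy=3.0000; L_3 = √(Δx²+Δy²) = 3.0414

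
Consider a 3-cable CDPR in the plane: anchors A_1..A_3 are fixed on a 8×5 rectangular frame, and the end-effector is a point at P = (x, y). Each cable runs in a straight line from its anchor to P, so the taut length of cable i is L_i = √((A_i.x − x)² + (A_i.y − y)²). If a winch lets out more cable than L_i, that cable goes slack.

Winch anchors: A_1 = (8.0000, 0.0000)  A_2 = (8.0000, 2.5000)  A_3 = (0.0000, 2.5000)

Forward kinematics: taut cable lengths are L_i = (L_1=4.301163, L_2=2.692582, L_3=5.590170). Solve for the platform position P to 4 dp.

(5.5000, 3.5000)

expand ‖A_i−P‖²=L_i² and subtract eq 1 (c_i ≔ ‖A_i‖²−L_i²)
c_1 = 64.0000+0.0000−18.5000 = 45.5000
eq1−eq2 → [0.0000  -5.0000]·P = -17.5000
eq1−eq3 → [16.0000  -5.0000]·P = 70.5000
2×2 solve → P = (5.5000, 3.5000)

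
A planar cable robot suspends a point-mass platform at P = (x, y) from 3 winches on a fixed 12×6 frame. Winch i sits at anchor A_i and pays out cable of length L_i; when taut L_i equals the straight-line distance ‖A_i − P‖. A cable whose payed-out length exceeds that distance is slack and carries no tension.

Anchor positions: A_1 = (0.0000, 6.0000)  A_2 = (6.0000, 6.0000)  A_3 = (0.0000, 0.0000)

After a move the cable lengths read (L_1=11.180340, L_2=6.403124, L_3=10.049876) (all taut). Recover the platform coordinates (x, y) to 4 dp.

(10.0000, 1.0000)

circle eqns → linear via eq_j − eq_1; set q_j = A_j·A_j − L_j²
q_1 = 0.0000+36.0000−125.0000 = -89.0000
-12.0000·x + 0.0000·y = q_1−q_2 = -120.0000
0.0000·x + 12.0000·y = q_1−q_3 = 12.0000
solve first two rows → x=10.0000, y=1.0000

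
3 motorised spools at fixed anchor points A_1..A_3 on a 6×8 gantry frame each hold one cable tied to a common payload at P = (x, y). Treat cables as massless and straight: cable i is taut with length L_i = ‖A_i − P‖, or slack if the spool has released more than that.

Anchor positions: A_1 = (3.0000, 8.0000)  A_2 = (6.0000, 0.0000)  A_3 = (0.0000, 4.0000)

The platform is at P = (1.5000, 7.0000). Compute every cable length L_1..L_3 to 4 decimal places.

(1.8028, 8.3217, 3.3541)

cable 1: Δx=1.5000, Δy=1.0000; L_1 = √(Δx²+Δy²) = 1.8028
cable 2: Δx=4.5000, Δy=-7.0000; L_2 = √(Δx²+Δy²) = 8.3217
cable 3: Δx=-1.5000, Δy=-3.0000; L_3 = √(Δx²+Δy²) = 3.3541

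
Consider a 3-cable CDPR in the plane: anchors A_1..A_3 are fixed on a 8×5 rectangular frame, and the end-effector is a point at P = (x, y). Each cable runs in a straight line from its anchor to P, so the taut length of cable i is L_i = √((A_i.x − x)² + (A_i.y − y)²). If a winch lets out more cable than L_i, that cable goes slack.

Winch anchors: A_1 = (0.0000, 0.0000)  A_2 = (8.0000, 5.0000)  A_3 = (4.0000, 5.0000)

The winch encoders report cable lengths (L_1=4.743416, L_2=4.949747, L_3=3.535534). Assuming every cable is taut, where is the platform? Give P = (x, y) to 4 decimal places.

circle eqns → linear via eq_j − eq_1; set c_j = A_j·A_j − L_j²
c_1 = 0.0000+0.0000−22.5000 = -22.5000
-16.0000·x − 10.0000·y = c_1−c_2 = -87.0000
-8.0000·x − 10.0000·y = c_1−c_3 = -51.0000
solve first two rows → x=4.5000, y=1.5000

(4.5000, 1.5000)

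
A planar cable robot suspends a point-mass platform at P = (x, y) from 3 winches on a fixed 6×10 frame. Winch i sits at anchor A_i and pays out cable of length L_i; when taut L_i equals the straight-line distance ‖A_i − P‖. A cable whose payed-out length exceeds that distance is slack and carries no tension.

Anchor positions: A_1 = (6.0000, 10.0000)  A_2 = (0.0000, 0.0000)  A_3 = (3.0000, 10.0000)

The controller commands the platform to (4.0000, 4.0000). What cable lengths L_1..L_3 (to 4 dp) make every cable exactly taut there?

L_1 = √((6.0000−4.0000)² + (10.0000−4.0000)²) = 6.3246
L_2 = √((0.0000−4.0000)² + (0.0000−4.0000)²) = 5.6569
L_3 = √((3.0000−4.0000)² + (10.0000−4.0000)²) = 6.0828

(6.3246, 5.6569, 6.0828)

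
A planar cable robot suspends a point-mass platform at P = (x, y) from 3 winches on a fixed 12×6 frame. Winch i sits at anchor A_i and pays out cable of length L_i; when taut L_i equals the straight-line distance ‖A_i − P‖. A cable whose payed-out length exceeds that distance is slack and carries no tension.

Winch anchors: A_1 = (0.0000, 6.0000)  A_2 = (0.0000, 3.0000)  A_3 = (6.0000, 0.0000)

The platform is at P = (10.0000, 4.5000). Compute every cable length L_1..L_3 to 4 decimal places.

(10.1119, 10.1119, 6.0208)

L_1 = √((0.0000−10.0000)² + (6.0000−4.5000)²) = 10.1119
L_2 = √((0.0000−10.0000)² + (3.0000−4.5000)²) = 10.1119
L_3 = √((6.0000−10.0000)² + (0.0000−4.5000)²) = 6.0208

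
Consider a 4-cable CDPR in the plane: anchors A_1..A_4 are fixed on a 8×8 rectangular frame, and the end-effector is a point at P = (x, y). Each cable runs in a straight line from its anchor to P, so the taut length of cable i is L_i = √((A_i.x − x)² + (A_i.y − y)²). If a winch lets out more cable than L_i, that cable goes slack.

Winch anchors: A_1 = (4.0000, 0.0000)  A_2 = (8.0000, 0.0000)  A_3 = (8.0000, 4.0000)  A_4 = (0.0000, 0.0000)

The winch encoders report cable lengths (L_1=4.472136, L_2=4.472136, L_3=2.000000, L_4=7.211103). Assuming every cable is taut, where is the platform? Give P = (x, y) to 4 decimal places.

(6.0000, 4.0000)

expand ‖A_i−P‖²=L_i² and subtract eq 1 (k_i ≔ ‖A_i‖²−L_i²)
k_1 = 16.0000+0.0000−20.0000 = -4.0000
eq1−eq2 → [-8.0000  0.0000]·P = -48.0000
eq1−eq3 → [-8.0000  -8.0000]·P = -80.0000
eq1−eq4 → [8.0000  0.0000]·P = 48.0000
2×2 solve → P = (6.0000, 4.0000)
check cable 4: ‖A_4−P‖² = 52.0000 ≈ L_4² = 52.0000 ✓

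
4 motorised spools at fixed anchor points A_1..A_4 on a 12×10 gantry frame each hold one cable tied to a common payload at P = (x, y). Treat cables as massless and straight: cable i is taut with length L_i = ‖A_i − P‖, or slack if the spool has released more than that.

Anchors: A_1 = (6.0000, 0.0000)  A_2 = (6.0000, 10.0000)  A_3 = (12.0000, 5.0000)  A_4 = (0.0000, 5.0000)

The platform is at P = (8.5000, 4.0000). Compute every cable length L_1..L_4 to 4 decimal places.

cable 1: Δx=-2.5000, Δy=-4.0000; L_1 = √(Δx²+Δy²) = 4.7170
cable 2: Δx=-2.5000, Δy=6.0000; L_2 = √(Δx²+Δy²) = 6.5000
cable 3: Δx=3.5000, Δy=1.0000; L_3 = √(Δx²+Δy²) = 3.6401
cable 4: Δx=-8.5000, Δy=1.0000; L_4 = √(Δx²+Δy²) = 8.5586

(4.7170, 6.5000, 3.6401, 8.5586)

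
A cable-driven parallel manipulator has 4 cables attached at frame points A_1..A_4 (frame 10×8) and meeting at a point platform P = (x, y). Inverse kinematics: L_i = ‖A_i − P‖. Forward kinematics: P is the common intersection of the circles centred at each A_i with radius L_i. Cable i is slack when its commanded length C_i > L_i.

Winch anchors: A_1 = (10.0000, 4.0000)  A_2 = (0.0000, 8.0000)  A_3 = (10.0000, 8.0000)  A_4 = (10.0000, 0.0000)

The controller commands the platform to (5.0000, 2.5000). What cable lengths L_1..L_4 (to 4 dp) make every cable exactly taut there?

(5.2202, 7.4330, 7.4330, 5.5902)

L_1 = √((10.0000−5.0000)² + (4.0000−2.5000)²) = 5.2202
L_2 = √((0.0000−5.0000)² + (8.0000−2.5000)²) = 7.4330
L_3 = √((10.0000−5.0000)² + (8.0000−2.5000)²) = 7.4330
L_4 = √((10.0000−5.0000)² + (0.0000−2.5000)²) = 5.5902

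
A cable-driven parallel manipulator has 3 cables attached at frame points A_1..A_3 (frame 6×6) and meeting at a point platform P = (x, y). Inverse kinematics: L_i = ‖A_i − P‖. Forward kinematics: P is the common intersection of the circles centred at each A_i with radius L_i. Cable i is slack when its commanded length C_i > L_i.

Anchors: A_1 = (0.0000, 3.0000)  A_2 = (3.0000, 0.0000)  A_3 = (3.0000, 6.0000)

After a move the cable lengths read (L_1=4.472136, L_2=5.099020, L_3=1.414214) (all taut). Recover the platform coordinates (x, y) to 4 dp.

(4.0000, 5.0000)

each cable: (A_i−P)·(A_i−P) = L_i²; let k_i = ‖A_i‖²−L_i²
k_1 = 0.0000+9.0000−20.0000 = -11.0000
row 1: -6.0000x + 6.0000y = 6.0000  (k_2=-17.0000)
row 2: -6.0000x − 6.0000y = -54.0000  (k_3=43.0000)
Cramer on rows 1–2 → x = 4.0000, y = 5.0000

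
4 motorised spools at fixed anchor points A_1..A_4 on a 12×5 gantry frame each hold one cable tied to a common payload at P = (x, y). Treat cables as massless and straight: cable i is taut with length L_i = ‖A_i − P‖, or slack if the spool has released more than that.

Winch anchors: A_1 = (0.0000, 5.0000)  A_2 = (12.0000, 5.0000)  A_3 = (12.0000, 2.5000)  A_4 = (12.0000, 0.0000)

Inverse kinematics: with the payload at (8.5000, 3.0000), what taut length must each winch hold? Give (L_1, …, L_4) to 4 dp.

(8.7321, 4.0311, 3.5355, 4.6098)

cable 1: Δx=-8.5000, Δy=2.0000; L_1 = √(Δx²+Δy²) = 8.7321
cable 2: Δx=3.5000, Δy=2.0000; L_2 = √(Δx²+Δy²) = 4.0311
cable 3: Δx=3.5000, Δy=-0.5000; L_3 = √(Δx²+Δy²) = 3.5355
cable 4: Δx=3.5000, Δy=-3.0000; L_4 = √(Δx²+Δy²) = 4.6098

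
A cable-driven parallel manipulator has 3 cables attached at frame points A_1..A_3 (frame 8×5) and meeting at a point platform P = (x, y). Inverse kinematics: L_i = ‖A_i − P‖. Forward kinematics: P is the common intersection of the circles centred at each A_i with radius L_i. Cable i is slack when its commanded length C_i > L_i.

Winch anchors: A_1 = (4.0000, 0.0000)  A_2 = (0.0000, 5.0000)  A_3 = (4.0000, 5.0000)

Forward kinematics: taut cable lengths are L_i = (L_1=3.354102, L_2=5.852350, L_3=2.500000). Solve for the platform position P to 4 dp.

(5.5000, 3.0000)

each cable: (A_i−P)·(A_i−P) = L_i²; let c_i = ‖A_i‖²−L_i²
c_1 = 16.0000+0.0000−11.2500 = 4.7500
row 1: 8.0000x − 10.0000y = 14.0000  (c_2=-9.2500)
row 2: 0.0000x − 10.0000y = -30.0000  (c_3=34.7500)
Cramer on rows 1–2 → x = 5.5000, y = 3.0000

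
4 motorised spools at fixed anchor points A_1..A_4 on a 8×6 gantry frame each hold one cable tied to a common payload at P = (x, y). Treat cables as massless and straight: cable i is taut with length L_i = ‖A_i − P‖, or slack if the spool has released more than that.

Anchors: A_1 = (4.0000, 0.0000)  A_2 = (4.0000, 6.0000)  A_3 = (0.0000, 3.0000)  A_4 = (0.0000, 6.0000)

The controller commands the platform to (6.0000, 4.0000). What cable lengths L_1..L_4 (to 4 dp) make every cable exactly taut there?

(4.4721, 2.8284, 6.0828, 6.3246)

cable 1: Δx=-2.0000, Δy=-4.0000; L_1 = √(Δx²+Δy²) = 4.4721
cable 2: Δx=-2.0000, Δy=2.0000; L_2 = √(Δx²+Δy²) = 2.8284
cable 3: Δx=-6.0000, Δy=-1.0000; L_3 = √(Δx²+Δy²) = 6.0828
cable 4: Δx=-6.0000, Δy=2.0000; L_4 = √(Δx²+Δy²) = 6.3246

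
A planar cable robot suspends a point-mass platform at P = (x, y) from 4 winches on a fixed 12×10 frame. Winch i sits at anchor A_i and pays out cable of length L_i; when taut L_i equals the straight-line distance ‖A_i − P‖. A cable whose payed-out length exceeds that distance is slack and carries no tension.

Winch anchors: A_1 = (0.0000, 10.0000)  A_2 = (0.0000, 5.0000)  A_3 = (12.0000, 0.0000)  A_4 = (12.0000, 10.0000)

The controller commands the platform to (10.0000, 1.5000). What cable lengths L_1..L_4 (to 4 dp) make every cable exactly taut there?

(13.1244, 10.5948, 2.5000, 8.7321)

L_1: Δ = A_1−P = (-10.0000, 8.5000) → ‖Δ‖ = √172.2500 = 13.1244
L_2: Δ = A_2−P = (-10.0000, 3.5000) → ‖Δ‖ = √112.2500 = 10.5948
L_3: Δ = A_3−P = (2.0000, -1.5000) → ‖Δ‖ = √6.2500 = 2.5000
L_4: Δ = A_4−P = (2.0000, 8.5000) → ‖Δ‖ = √76.2500 = 8.7321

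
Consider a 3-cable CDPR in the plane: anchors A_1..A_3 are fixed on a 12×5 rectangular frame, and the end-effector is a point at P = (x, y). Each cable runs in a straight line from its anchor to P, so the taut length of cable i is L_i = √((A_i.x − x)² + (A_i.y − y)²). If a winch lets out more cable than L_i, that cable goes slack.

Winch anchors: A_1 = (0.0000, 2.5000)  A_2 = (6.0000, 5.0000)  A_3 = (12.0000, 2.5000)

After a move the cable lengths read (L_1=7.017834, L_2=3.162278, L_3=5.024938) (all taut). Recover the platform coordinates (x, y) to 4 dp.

(7.0000, 2.0000)

expand ‖A_i−P‖²=L_i² and subtract eq 1 (q_i ≔ ‖A_i‖²−L_i²)
q_1 = 0.0000+6.2500−49.2500 = -43.0000
eq1−eq2 → [-12.0000  -5.0000]·P = -94.0000
eq1−eq3 → [-24.0000  0.0000]·P = -168.0000
2×2 solve → P = (7.0000, 2.0000)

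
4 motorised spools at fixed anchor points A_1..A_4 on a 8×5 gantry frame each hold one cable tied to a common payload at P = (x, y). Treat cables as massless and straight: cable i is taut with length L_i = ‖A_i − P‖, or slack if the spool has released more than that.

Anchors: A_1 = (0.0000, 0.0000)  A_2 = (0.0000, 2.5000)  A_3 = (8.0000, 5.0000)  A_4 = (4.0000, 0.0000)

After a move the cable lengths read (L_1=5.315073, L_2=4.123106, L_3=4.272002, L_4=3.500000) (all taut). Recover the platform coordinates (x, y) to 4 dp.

each cable: (A_i−P)·(A_i−P) = L_i²; let q_i = ‖A_i‖²−L_i²
q_1 = 0.0000+0.0000−28.2500 = -28.2500
row 1: 0.0000x − 5.0000y = -17.5000  (q_2=-10.7500)
row 2: -16.0000x − 10.0000y = -99.0000  (q_3=70.7500)
row 3: -8.0000x + 0.0000y = -32.0000  (q_4=3.7500)
Cramer on rows 1–2 → x = 4.0000, y = 3.5000
check cable 4: ‖A_4−P‖² = 12.2500 ≈ L_4² = 12.2500 ✓

(4.0000, 3.5000)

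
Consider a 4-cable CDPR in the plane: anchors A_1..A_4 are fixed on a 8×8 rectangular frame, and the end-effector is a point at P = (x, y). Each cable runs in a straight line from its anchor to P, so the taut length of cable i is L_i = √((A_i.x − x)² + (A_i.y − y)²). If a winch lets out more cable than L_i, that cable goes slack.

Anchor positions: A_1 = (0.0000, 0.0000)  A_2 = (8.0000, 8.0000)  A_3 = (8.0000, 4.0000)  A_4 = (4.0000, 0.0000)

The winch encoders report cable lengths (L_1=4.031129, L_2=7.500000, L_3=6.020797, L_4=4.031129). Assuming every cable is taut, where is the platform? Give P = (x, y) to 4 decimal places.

(2.0000, 3.5000)

expand ‖A_i−P‖²=L_i² and subtract eq 1 (c_i ≔ ‖A_i‖²−L_i²)
c_1 = 0.0000+0.0000−16.2500 = -16.2500
eq1−eq2 → [-16.0000  -16.0000]·P = -88.0000
eq1−eq3 → [-16.0000  -8.0000]·P = -60.0000
eq1−eq4 → [-8.0000  0.0000]·P = -16.0000
2×2 solve → P = (2.0000, 3.5000)
check cable 4: ‖A_4−P‖² = 16.2500 ≈ L_4² = 16.2500 ✓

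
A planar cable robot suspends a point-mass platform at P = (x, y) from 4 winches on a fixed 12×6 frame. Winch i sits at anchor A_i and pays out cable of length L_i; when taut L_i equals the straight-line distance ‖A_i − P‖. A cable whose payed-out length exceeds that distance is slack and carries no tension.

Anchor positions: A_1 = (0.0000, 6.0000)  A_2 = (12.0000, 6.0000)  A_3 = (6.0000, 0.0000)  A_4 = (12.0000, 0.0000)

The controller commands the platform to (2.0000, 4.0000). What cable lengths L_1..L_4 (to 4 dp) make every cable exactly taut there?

(2.8284, 10.1980, 5.6569, 10.7703)

L_1 = √((0.0000−2.0000)² + (6.0000−4.0000)²) = 2.8284
L_2 = √((12.0000−2.0000)² + (6.0000−4.0000)²) = 10.1980
L_3 = √((6.0000−2.0000)² + (0.0000−4.0000)²) = 5.6569
L_4 = √((12.0000−2.0000)² + (0.0000−4.0000)²) = 10.7703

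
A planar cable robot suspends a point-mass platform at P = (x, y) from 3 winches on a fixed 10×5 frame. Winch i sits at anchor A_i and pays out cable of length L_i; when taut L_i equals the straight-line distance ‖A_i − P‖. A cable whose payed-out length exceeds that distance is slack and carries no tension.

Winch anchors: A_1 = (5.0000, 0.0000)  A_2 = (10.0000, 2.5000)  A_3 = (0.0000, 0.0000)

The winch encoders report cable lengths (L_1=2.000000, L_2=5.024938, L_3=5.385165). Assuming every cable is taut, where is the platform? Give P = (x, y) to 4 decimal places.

(5.0000, 2.0000)

expand ‖A_i−P‖²=L_i² and subtract eq 1 (q_i ≔ ‖A_i‖²−L_i²)
q_1 = 25.0000+0.0000−4.0000 = 21.0000
eq1−eq2 → [-10.0000  -5.0000]·P = -60.0000
eq1−eq3 → [10.0000  0.0000]·P = 50.0000
2×2 solve → P = (5.0000, 2.0000)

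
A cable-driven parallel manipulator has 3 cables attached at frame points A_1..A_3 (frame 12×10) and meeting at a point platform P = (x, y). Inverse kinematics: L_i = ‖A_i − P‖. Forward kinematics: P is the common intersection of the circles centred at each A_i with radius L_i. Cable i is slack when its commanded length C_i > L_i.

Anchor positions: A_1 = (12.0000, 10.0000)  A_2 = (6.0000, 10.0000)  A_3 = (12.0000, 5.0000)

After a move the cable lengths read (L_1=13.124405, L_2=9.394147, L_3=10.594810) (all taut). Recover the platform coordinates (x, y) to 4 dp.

(2.0000, 1.5000)

circle eqns → linear via eq_j − eq_1; set c_j = A_j·A_j − L_j²
c_1 = 144.0000+100.0000−172.2500 = 71.7500
12.0000·x + 0.0000·y = c_1−c_2 = 24.0000
0.0000·x + 10.0000·y = c_1−c_3 = 15.0000
solve first two rows → x=2.0000, y=1.5000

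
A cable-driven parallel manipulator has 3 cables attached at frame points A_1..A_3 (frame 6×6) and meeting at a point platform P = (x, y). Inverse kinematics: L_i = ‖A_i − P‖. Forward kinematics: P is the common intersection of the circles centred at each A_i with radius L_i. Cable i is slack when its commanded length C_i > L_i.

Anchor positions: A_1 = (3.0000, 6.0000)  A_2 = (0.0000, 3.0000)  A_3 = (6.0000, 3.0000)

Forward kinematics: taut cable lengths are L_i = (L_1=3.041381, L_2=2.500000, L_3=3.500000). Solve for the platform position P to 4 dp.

(2.5000, 3.0000)

expand ‖A_i−P‖²=L_i² and subtract eq 1 (q_i ≔ ‖A_i‖²−L_i²)
q_1 = 9.0000+36.0000−9.2500 = 35.7500
eq1−eq2 → [6.0000  6.0000]·P = 33.0000
eq1−eq3 → [-6.0000  6.0000]·P = 3.0000
2×2 solve → P = (2.5000, 3.0000)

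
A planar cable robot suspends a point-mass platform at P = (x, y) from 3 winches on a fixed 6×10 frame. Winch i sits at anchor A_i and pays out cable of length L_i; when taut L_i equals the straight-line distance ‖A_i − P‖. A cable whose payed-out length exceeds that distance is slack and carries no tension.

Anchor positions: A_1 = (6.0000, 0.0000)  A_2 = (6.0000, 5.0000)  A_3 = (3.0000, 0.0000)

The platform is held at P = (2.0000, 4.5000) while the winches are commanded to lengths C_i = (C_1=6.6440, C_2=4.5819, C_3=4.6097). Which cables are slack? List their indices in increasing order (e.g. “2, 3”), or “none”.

cable 1: L_1 = ‖A_1−P‖ = 6.0208;  C_1 = 6.6440 → slack
cable 2: L_2 = ‖A_2−P‖ = 4.0311;  C_2 = 4.5819 → slack
cable 3: L_3 = ‖A_3−P‖ = 4.6098;  C_3 = 4.6097 → taut

1, 2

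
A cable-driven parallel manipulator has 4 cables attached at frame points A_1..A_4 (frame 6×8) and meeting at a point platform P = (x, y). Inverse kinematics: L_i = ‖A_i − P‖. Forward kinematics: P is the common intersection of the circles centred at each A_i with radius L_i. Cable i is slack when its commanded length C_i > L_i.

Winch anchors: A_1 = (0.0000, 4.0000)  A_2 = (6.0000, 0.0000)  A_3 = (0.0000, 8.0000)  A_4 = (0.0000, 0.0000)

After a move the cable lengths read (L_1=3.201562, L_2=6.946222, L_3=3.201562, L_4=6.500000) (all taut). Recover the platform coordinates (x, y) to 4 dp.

expand ‖A_i−P‖²=L_i² and subtract eq 1 (c_i ≔ ‖A_i‖²−L_i²)
c_1 = 0.0000+16.0000−10.2500 = 5.7500
eq1−eq2 → [-12.0000  8.0000]·P = 18.0000
eq1−eq3 → [0.0000  -8.0000]·P = -48.0000
eq1−eq4 → [0.0000  8.0000]·P = 48.0000
2×2 solve → P = (2.5000, 6.0000)
check cable 4: ‖A_4−P‖² = 42.2500 ≈ L_4² = 42.2500 ✓

(2.5000, 6.0000)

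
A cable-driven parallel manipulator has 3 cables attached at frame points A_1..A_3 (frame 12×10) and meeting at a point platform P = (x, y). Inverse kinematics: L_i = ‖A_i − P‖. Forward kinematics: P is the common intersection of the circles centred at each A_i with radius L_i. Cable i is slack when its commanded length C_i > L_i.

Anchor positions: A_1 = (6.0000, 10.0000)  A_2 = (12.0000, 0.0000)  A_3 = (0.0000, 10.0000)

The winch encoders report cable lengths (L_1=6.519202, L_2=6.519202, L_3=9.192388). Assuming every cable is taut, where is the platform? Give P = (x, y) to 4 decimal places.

circle eqns → linear via eq_j − eq_1; set c_j = A_j·A_j − L_j²
c_1 = 36.0000+100.0000−42.5000 = 93.5000
-12.0000·x + 20.0000·y = c_1−c_2 = -8.0000
12.0000·x + 0.0000·y = c_1−c_3 = 78.0000
solve first two rows → x=6.5000, y=3.5000

(6.5000, 3.5000)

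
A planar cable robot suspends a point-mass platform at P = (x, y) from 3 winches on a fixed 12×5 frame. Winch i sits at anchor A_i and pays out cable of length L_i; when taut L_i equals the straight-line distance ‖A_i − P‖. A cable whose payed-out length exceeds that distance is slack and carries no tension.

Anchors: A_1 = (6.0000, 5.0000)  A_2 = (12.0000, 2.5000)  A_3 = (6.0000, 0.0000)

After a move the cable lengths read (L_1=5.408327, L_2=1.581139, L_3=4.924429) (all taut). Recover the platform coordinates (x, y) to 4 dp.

(10.5000, 2.0000)

circle eqns → linear via eq_j − eq_1; set k_j = A_j·A_j − L_j²
k_1 = 36.0000+25.0000−29.2500 = 31.7500
-12.0000·x + 5.0000·y = k_1−k_2 = -116.0000
0.0000·x + 10.0000·y = k_1−k_3 = 20.0000
solve first two rows → x=10.5000, y=2.0000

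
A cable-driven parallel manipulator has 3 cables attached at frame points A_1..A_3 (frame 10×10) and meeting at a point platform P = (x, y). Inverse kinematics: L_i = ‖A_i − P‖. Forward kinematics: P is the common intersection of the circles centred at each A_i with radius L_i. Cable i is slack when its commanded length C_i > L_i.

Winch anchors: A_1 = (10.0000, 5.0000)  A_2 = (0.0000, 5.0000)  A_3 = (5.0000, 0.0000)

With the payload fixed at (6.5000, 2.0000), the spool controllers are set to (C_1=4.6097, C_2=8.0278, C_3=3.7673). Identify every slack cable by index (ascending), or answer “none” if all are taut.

2, 3

cable 1: L_1 = ‖A_1−P‖ = 4.6098;  C_1 = 4.6097 → taut
cable 2: L_2 = ‖A_2−P‖ = 7.1589;  C_2 = 8.0278 → slack
cable 3: L_3 = ‖A_3−P‖ = 2.5000;  C_3 = 3.7673 → slack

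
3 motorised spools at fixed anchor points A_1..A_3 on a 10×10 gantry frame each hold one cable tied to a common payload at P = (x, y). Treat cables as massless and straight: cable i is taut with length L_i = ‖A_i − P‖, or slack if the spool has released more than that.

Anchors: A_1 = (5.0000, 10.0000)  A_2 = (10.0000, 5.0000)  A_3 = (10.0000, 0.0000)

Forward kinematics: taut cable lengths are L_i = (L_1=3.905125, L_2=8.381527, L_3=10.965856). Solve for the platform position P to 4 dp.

circle eqns → linear via eq_j − eq_1; set q_j = A_j·A_j − L_j²
q_1 = 25.0000+100.0000−15.2500 = 109.7500
-10.0000·x + 10.0000·y = q_1−q_2 = 55.0000
-10.0000·x + 20.0000·y = q_1−q_3 = 130.0000
solve first two rows → x=2.0000, y=7.5000

(2.0000, 7.5000)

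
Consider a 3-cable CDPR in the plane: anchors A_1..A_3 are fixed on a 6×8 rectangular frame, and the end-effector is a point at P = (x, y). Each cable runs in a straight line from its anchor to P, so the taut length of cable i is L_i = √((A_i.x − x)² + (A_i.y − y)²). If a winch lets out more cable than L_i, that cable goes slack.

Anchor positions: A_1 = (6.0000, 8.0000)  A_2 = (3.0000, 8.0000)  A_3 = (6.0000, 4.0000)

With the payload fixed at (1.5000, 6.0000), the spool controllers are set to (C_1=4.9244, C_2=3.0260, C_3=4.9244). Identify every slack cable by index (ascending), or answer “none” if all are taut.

i=1: geometric 4.9244 vs commanded 4.9244 ⇒ taut
i=2: geometric 2.5000 vs commanded 3.0260 ⇒ slack
i=3: geometric 4.9244 vs commanded 4.9244 ⇒ taut

2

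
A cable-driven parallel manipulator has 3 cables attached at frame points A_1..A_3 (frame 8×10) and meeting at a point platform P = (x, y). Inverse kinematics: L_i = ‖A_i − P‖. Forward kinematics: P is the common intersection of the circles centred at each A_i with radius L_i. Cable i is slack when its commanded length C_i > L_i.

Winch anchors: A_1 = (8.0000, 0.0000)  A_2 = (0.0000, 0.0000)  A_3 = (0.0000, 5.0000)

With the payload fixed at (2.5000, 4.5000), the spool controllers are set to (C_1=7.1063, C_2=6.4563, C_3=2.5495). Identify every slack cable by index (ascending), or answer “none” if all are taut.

2

cable 1: √((5.5000)²+(-4.5000)²)=7.1063, C_1=7.1063: taut
cable 2: √((-2.5000)²+(-4.5000)²)=5.1478, C_2=6.4563: slack
cable 3: √((-2.5000)²+(0.5000)²)=2.5495, C_3=2.5495: taut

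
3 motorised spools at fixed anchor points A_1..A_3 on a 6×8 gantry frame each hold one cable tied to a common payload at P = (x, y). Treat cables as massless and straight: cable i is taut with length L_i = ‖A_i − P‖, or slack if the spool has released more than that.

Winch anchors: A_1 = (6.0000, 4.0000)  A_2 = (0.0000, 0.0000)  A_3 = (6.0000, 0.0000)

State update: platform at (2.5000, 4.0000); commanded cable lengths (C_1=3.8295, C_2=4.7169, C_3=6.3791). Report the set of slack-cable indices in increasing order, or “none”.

i=1: geometric 3.5000 vs commanded 3.8295 ⇒ slack
i=2: geometric 4.7170 vs commanded 4.7169 ⇒ taut
i=3: geometric 5.3151 vs commanded 6.3791 ⇒ slack

1, 3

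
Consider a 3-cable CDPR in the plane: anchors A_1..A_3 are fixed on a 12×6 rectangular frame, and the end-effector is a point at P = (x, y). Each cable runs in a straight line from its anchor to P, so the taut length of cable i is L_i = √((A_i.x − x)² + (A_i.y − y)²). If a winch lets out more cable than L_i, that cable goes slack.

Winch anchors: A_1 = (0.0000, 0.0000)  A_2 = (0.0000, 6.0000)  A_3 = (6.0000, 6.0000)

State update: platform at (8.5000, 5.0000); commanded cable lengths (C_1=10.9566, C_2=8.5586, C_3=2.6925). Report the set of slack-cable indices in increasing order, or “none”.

1

cable 1: √((-8.5000)²+(-5.0000)²)=9.8615, C_1=10.9566: slack
cable 2: √((-8.5000)²+(1.0000)²)=8.5586, C_2=8.5586: taut
cable 3: √((-2.5000)²+(1.0000)²)=2.6926, C_3=2.6925: taut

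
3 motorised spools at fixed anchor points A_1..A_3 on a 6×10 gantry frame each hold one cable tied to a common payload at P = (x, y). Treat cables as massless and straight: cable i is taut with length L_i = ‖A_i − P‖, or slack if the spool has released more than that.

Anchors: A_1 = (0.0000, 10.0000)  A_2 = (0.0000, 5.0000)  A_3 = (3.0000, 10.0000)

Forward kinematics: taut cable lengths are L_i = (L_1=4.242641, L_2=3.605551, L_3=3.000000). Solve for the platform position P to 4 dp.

expand ‖A_i−P‖²=L_i² and subtract eq 1 (c_i ≔ ‖A_i‖²−L_i²)
c_1 = 0.0000+100.0000−18.0000 = 82.0000
eq1−eq2 → [0.0000  10.0000]·P = 70.0000
eq1−eq3 → [-6.0000  0.0000]·P = -18.0000
2×2 solve → P = (3.0000, 7.0000)

(3.0000, 7.0000)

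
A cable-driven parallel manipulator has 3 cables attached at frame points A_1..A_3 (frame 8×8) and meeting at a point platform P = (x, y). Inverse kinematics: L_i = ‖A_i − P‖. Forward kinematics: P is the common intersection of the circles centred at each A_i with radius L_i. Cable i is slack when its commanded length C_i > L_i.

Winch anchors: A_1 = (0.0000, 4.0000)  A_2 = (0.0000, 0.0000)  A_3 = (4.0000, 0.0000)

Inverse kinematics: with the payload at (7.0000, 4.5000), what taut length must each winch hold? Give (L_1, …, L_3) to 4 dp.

(7.0178, 8.3217, 5.4083)

L_1 = √((0.0000−7.0000)² + (4.0000−4.5000)²) = 7.0178
L_2 = √((0.0000−7.0000)² + (0.0000−4.5000)²) = 8.3217
L_3 = √((4.0000−7.0000)² + (0.0000−4.5000)²) = 5.4083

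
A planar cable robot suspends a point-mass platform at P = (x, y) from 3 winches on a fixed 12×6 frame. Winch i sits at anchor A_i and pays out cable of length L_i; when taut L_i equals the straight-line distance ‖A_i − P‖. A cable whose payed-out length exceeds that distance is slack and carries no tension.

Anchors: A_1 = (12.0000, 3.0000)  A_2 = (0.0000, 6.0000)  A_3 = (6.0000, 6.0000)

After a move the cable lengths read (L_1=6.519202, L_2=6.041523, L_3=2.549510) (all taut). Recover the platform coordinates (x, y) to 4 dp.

each cable: (A_i−P)·(A_i−P) = L_i²; let c_i = ‖A_i‖²−L_i²
c_1 = 144.0000+9.0000−42.5000 = 110.5000
row 1: 24.0000x − 6.0000y = 111.0000  (c_2=-0.5000)
row 2: 12.0000x − 6.0000y = 45.0000  (c_3=65.5000)
Cramer on rows 1–2 → x = 5.5000, y = 3.5000

(5.5000, 3.5000)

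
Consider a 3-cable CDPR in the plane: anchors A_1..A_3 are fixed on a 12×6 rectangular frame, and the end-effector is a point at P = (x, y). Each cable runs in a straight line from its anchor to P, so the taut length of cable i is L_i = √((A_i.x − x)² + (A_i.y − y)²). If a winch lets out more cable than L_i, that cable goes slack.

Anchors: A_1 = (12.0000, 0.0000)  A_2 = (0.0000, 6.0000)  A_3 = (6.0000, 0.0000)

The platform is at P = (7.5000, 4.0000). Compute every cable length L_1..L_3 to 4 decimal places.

(6.0208, 7.7621, 4.2720)

L_1: Δ = A_1−P = (4.5000, -4.0000) → ‖Δ‖ = √36.2500 = 6.0208
L_2: Δ = A_2−P = (-7.5000, 2.0000) → ‖Δ‖ = √60.2500 = 7.7621
L_3: Δ = A_3−P = (-1.5000, -4.0000) → ‖Δ‖ = √18.2500 = 4.2720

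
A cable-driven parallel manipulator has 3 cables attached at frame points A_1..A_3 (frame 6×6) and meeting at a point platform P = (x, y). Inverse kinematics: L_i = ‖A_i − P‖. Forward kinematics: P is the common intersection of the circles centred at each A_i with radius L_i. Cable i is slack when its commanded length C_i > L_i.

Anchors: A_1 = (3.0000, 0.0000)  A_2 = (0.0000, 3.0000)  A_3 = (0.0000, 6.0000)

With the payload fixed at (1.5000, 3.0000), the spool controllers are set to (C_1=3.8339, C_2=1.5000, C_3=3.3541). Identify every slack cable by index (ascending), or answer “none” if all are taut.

1

cable 1: √((1.5000)²+(-3.0000)²)=3.3541, C_1=3.8339: slack
cable 2: √((-1.5000)²+(0.0000)²)=1.5000, C_2=1.5000: taut
cable 3: √((-1.5000)²+(3.0000)²)=3.3541, C_3=3.3541: taut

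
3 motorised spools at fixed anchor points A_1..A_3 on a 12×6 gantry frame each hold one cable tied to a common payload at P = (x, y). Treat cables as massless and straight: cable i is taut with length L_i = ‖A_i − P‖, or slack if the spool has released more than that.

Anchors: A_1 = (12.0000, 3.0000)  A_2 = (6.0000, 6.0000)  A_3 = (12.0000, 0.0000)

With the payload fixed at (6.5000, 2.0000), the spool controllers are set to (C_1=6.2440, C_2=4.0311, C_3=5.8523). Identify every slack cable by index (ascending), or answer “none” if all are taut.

cable 1: L_1 = ‖A_1−P‖ = 5.5902;  C_1 = 6.2440 → slack
cable 2: L_2 = ‖A_2−P‖ = 4.0311;  C_2 = 4.0311 → taut
cable 3: L_3 = ‖A_3−P‖ = 5.8523;  C_3 = 5.8523 → taut

1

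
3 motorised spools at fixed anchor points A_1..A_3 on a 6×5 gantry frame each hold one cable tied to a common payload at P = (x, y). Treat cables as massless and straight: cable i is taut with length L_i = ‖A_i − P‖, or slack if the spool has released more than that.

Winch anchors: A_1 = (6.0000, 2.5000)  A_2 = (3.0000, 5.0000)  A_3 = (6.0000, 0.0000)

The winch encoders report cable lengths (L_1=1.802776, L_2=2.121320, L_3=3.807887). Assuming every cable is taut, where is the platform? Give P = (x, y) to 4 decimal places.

(4.5000, 3.5000)

circle eqns → linear via eq_j − eq_1; set q_j = A_j·A_j − L_j²
q_1 = 36.0000+6.2500−3.2500 = 39.0000
6.0000·x − 5.0000·y = q_1−q_2 = 9.5000
0.0000·x + 5.0000·y = q_1−q_3 = 17.5000
solve first two rows → x=4.5000, y=3.5000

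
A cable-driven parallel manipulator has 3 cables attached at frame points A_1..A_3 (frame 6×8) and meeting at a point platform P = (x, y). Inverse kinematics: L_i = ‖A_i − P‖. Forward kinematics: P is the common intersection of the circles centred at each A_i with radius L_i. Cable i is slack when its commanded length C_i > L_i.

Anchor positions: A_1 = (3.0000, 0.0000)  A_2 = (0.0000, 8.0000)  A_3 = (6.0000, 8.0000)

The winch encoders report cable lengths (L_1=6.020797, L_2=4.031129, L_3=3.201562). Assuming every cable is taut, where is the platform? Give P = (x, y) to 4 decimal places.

(3.5000, 6.0000)

each cable: (A_i−P)·(A_i−P) = L_i²; let c_i = ‖A_i‖²−L_i²
c_1 = 9.0000+0.0000−36.2500 = -27.2500
row 1: 6.0000x − 16.0000y = -75.0000  (c_2=47.7500)
row 2: -6.0000x − 16.0000y = -117.0000  (c_3=89.7500)
Cramer on rows 1–2 → x = 3.5000, y = 6.0000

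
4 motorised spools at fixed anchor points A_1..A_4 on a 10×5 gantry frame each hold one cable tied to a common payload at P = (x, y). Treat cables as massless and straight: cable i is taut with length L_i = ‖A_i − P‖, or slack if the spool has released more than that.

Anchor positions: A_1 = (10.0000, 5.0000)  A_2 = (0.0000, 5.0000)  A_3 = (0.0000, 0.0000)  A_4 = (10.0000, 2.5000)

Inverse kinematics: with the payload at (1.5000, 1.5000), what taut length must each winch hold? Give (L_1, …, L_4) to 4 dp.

L_1 = √((10.0000−1.5000)² + (5.0000−1.5000)²) = 9.1924
L_2 = √((0.0000−1.5000)² + (5.0000−1.5000)²) = 3.8079
L_3 = √((0.0000−1.5000)² + (0.0000−1.5000)²) = 2.1213
L_4 = √((10.0000−1.5000)² + (2.5000−1.5000)²) = 8.5586

(9.1924, 3.8079, 2.1213, 8.5586)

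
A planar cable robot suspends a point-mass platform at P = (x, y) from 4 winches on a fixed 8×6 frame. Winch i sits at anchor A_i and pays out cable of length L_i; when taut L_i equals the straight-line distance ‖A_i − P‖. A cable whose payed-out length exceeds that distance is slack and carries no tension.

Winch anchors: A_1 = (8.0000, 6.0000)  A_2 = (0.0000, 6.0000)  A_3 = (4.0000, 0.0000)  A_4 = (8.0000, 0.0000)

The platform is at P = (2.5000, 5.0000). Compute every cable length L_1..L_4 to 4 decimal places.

L_1 = √((8.0000−2.5000)² + (6.0000−5.0000)²) = 5.5902
L_2 = √((0.0000−2.5000)² + (6.0000−5.0000)²) = 2.6926
L_3 = √((4.0000−2.5000)² + (0.0000−5.0000)²) = 5.2202
L_4 = √((8.0000−2.5000)² + (0.0000−5.0000)²) = 7.4330

(5.5902, 2.6926, 5.2202, 7.4330)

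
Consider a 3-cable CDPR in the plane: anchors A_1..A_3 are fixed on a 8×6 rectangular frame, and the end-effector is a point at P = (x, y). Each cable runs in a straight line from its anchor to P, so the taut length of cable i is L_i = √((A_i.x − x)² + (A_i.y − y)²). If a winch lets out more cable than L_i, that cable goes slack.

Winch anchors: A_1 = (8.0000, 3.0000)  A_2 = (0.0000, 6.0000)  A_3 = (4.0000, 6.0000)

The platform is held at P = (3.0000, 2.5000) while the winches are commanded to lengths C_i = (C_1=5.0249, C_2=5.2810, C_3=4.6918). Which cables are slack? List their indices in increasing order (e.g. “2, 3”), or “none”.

2, 3

i=1: geometric 5.0249 vs commanded 5.0249 ⇒ taut
i=2: geometric 4.6098 vs commanded 5.2810 ⇒ slack
i=3: geometric 3.6401 vs commanded 4.6918 ⇒ slack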